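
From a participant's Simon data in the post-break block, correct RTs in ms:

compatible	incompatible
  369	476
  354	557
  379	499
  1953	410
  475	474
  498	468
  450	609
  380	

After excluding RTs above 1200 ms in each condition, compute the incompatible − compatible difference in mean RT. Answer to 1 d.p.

84.0 ms

compatible: exclude 1953
M(compatible) = 2905/7 = 415.000
M(incompatible) = 3493/7 = 499.000
Difference = 499.000 − 415.000 = 84.000 ms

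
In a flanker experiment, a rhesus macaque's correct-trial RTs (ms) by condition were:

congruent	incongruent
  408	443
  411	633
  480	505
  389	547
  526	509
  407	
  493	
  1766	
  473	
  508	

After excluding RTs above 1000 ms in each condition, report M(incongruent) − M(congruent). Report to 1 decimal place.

congruent: exclude 1766
M(congruent) = 4095/9 = 455.000
M(incongruent) = 2637/5 = 527.400
Difference = 527.400 − 455.000 = 72.400 ms

72.4 ms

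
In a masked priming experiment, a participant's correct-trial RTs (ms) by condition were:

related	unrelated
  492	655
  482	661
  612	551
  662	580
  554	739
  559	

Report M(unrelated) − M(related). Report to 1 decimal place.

77.0 ms

M(related) = 3361/6 = 560.167
M(unrelated) = 3186/5 = 637.200
Difference = 637.200 − 560.167 = 77.033 ms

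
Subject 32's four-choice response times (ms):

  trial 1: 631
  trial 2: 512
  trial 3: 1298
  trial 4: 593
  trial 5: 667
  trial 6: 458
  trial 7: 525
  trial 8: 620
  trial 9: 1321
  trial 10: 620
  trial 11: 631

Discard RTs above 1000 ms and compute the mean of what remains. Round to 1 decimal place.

Excluded: 1298, 1321
Retained (n=9): Σ = 5257
Mean = 5257/9 = 584.1111

584.1 ms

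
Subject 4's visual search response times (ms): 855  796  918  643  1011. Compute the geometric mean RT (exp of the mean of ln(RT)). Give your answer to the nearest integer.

ln(RT): 6.7511, 6.6796, 6.8222, 6.4661, 6.9187
Mean ln(RT) = 33.6377/5 = 6.72755
Geometric mean = exp(6.72755) = 835.10 ms

835 ms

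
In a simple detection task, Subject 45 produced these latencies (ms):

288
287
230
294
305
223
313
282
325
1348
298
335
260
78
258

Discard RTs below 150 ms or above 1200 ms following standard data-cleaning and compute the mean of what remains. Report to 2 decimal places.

284.46 ms

Excluded: 78, 1348
Retained (n=13): Σ = 3698
Mean = 3698/13 = 284.4615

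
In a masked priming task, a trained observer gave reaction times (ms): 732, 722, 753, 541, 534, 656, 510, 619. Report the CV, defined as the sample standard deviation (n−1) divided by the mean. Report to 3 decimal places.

0.154

n = 8, Σ = 5067, M = 633.3750
Σ(x−M)² = 66239.875; s = √(66239.875/7) = 97.2771
CV = 97.2771 / 633.3750 = 0.15359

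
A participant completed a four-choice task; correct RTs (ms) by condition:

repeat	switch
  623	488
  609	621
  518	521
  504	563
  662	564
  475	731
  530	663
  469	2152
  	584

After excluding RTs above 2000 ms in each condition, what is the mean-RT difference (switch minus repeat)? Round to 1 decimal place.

43.1 ms

switch: exclude 2152
M(repeat) = 4390/8 = 548.750
M(switch) = 4735/8 = 591.875
Difference = 591.875 − 548.750 = 43.125 ms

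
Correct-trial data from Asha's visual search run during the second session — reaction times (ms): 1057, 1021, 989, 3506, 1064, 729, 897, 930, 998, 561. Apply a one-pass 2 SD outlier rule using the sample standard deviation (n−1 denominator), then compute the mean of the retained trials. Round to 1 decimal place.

n = 10, ΣRT = 11752, M = 1175.200
Σ(x−M)² = 6262667.60; s = √(6262667.60/9) = 834.177
Cutoffs: 1175.200 ± 2·834.177 → [-493.2, 2843.6]
Outside: 3506 → excluded.
Retained (n=9): Σ = 8246, mean = 8246/9 = 916.222

916.2 ms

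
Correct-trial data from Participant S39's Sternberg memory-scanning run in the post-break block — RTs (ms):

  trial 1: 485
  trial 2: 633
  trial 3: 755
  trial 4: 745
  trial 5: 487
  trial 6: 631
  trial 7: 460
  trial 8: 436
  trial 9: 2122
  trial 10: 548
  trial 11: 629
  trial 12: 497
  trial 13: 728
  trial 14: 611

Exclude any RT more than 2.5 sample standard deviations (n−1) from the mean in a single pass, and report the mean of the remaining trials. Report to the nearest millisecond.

n = 14, ΣRT = 9767, M = 697.643
Σ(x−M)² = 2333255.21; s = √(2333255.21/13) = 423.652
Cutoffs: 697.643 ± 2.5·423.652 → [-361.5, 1756.8]
Outside: 2122 → excluded.
Retained (n=13): Σ = 7645, mean = 7645/13 = 588.077

588 ms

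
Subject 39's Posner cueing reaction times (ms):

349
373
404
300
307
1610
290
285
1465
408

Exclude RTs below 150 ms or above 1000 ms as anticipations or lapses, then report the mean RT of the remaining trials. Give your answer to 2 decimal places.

339.50 ms

Excluded: 1465, 1610
Retained (n=8): Σ = 2716
Mean = 2716/8 = 339.5000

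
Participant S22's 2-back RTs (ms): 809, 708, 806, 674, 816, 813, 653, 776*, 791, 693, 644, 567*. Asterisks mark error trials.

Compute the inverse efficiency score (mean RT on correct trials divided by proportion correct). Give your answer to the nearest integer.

889 ms

Correct trials (n=10): 809, 708, 806, 674, 816, 813, 653, 791, 693, 644
Mean correct RT = 7407/10 = 740.7000 ms
Proportion correct = 10/12
IES = 740.7000 / (10/12) = 888.840 ms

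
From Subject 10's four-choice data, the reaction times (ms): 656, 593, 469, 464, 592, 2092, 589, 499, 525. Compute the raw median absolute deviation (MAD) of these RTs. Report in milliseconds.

Sorted: 464, 469, 499, 525, 589, 592, 593, 656, 2092 → median = 589
|x − 589|: 67, 4, 120, 125, 3, 1503, 0, 90, 64
Sorted deviations: 0, 3, 4, 64, 67, 90, 120, 125, 1503 → MAD = 67

67 ms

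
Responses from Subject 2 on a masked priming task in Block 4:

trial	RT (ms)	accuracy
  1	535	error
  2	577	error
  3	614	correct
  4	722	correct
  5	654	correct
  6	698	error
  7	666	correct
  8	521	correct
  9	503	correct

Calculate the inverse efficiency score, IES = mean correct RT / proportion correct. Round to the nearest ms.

920 ms

Correct trials (n=6): 614, 722, 654, 666, 521, 503
Mean correct RT = 3680/6 = 613.3333 ms
Proportion correct = 6/9
IES = 613.3333 / (6/9) = 920.000 ms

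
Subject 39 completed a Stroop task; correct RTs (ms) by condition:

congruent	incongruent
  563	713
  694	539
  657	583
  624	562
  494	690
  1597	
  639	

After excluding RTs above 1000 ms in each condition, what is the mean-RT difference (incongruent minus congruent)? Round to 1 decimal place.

congruent: exclude 1597
M(congruent) = 3671/6 = 611.833
M(incongruent) = 3087/5 = 617.400
Difference = 617.400 − 611.833 = 5.567 ms

5.6 ms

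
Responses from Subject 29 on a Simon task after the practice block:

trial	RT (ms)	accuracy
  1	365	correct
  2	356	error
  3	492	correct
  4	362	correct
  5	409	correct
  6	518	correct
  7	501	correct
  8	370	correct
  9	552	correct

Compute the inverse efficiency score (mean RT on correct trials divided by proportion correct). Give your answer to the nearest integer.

Correct trials (n=8): 365, 492, 362, 409, 518, 501, 370, 552
Mean correct RT = 3569/8 = 446.1250 ms
Proportion correct = 8/9
IES = 446.1250 / (8/9) = 501.891 ms

502 ms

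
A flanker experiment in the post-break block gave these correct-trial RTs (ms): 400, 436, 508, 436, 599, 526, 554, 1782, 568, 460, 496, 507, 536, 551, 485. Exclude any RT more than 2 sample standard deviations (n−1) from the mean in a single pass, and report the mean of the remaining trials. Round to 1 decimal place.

504.4 ms

n = 15, ΣRT = 8844, M = 589.600
Σ(x−M)² = 1565161.60; s = √(1565161.60/14) = 334.361
Cutoffs: 589.600 ± 2·334.361 → [-79.1, 1258.3]
Outside: 1782 → excluded.
Retained (n=14): Σ = 7062, mean = 7062/14 = 504.429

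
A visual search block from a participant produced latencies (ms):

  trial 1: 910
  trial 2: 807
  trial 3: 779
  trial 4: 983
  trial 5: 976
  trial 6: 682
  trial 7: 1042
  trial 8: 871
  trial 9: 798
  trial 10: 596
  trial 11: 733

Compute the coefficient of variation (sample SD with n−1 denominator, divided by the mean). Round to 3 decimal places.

n = 11, Σ = 9177, M = 834.2727
Σ(x−M)² = 187772.182; s = √(187772.182/10) = 137.0300
CV = 137.0300 / 834.2727 = 0.16425

0.164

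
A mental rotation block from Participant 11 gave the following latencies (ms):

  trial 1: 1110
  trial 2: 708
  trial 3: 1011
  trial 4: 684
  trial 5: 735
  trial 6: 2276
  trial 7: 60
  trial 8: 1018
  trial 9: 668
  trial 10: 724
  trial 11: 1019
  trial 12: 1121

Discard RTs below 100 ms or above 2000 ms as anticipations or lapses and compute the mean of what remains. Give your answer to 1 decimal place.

Excluded: 60, 2276
Retained (n=10): Σ = 8798
Mean = 8798/10 = 879.8000

879.8 ms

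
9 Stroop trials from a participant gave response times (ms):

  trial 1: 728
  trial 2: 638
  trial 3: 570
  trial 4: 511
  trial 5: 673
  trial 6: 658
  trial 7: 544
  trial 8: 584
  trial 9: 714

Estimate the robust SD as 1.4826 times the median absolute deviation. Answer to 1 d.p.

100.8 ms

Sorted: 511, 544, 570, 584, 638, 658, 673, 714, 728 → median = 638
|x − 638| sorted: 0, 20, 35, 54, 68, 76, 90, 94, 127 → MAD = 68
Robust SD ≈ 1.4826 × 68 = 100.817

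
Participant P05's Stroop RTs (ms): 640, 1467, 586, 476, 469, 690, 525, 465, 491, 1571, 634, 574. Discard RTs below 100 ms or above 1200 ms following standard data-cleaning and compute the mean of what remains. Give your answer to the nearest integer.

555 ms

Excluded: 1467, 1571
Retained (n=10): Σ = 5550
Mean = 5550/10 = 555.0000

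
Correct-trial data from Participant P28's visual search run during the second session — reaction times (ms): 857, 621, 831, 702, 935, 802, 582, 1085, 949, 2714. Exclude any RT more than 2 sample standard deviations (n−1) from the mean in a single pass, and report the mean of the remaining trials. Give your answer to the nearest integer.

n = 10, ΣRT = 10078, M = 1007.800
Σ(x−M)² = 3446621.60; s = √(3446621.60/9) = 618.836
Cutoffs: 1007.800 ± 2·618.836 → [-229.9, 2245.5]
Outside: 2714 → excluded.
Retained (n=9): Σ = 7364, mean = 7364/9 = 818.222

818 ms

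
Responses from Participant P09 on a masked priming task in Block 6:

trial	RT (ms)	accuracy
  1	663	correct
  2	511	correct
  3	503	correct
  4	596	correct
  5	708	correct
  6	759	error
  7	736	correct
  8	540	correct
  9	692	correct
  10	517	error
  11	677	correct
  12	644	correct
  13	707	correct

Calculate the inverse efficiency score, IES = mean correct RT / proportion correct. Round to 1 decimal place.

Correct trials (n=11): 663, 511, 503, 596, 708, 736, 540, 692, 677, 644, 707
Mean correct RT = 6977/11 = 634.2727 ms
Proportion correct = 11/13
IES = 634.2727 / (11/13) = 749.595 ms

749.6 ms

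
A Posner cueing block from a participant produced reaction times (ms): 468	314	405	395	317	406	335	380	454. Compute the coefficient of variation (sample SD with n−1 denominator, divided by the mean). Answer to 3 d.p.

0.144

n = 9, Σ = 3474, M = 386.0000
Σ(x−M)² = 24772.000; s = √(24772.000/8) = 55.6462
CV = 55.6462 / 386.0000 = 0.14416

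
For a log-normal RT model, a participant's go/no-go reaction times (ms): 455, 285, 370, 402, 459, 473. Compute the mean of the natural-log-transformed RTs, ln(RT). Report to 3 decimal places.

5.995

ln(RT): 6.1203, 5.6525, 5.9135, 5.9965, 6.1291, 6.1591
Σ ln(RT) = 35.9709
Mean = 35.9709/6 = 5.99515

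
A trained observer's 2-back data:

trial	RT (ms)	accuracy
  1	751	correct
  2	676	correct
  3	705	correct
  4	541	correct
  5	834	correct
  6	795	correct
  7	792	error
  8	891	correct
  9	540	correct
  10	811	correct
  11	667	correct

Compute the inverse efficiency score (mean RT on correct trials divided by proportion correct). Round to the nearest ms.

Correct trials (n=10): 751, 676, 705, 541, 834, 795, 891, 540, 811, 667
Mean correct RT = 7211/10 = 721.1000 ms
Proportion correct = 10/11
IES = 721.1000 / (10/11) = 793.210 ms

793 ms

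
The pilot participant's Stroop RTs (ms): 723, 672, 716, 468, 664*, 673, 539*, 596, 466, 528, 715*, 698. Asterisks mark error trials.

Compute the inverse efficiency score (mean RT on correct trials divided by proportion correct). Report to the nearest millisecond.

Correct trials (n=9): 723, 672, 716, 468, 673, 596, 466, 528, 698
Mean correct RT = 5540/9 = 615.5556 ms
Proportion correct = 9/12
IES = 615.5556 / (9/12) = 820.741 ms

821 ms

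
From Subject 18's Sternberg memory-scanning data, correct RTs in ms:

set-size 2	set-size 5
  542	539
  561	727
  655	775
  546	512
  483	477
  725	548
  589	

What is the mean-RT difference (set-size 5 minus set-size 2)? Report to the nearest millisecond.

M(set-size 2) = 4101/7 = 585.857
M(set-size 5) = 3578/6 = 596.333
Difference = 596.333 − 585.857 = 10.476 ms

10 ms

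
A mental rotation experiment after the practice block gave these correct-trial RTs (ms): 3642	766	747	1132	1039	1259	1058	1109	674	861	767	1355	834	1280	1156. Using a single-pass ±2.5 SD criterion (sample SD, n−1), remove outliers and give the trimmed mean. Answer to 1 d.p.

1002.6 ms

n = 15, ΣRT = 17679, M = 1178.600
Σ(x−M)² = 7157933.60; s = √(7157933.60/14) = 715.039
Cutoffs: 1178.600 ± 2.5·715.039 → [-609.0, 2966.2]
Outside: 3642 → excluded.
Retained (n=14): Σ = 14037, mean = 14037/14 = 1002.643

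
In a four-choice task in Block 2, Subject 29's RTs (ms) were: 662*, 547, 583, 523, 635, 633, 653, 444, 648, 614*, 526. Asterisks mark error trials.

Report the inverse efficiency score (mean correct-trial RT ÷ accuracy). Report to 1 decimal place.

705.1 ms

Correct trials (n=9): 547, 583, 523, 635, 633, 653, 444, 648, 526
Mean correct RT = 5192/9 = 576.8889 ms
Proportion correct = 9/11
IES = 576.8889 / (9/11) = 705.086 ms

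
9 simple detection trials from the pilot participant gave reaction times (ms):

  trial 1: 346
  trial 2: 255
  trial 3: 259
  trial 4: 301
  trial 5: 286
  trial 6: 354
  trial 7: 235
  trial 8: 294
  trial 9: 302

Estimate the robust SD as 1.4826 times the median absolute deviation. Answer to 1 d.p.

51.9 ms

Sorted: 235, 255, 259, 286, 294, 301, 302, 346, 354 → median = 294
|x − 294| sorted: 0, 7, 8, 8, 35, 39, 52, 59, 60 → MAD = 35
Robust SD ≈ 1.4826 × 35 = 51.891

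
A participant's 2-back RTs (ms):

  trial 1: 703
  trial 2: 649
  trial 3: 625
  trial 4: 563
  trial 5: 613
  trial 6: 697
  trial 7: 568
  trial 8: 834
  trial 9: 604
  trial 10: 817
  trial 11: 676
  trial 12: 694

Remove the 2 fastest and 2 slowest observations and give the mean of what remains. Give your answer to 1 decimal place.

Sorted: 563, 568, 604, 613, 625, 649, 676, 694, 697, 703, 817, 834
Drop lowest 2 (563, 568) and highest 2 (817, 834)
Remaining (n=8): Σ = 5261, mean = 5261/8 = 657.625

657.6 ms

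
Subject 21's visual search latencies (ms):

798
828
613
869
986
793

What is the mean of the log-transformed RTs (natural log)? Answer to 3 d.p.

6.693

ln(RT): 6.6821, 6.7190, 6.4184, 6.7673, 6.8937, 6.6758
Σ ln(RT) = 40.1563
Mean = 40.1563/6 = 6.69272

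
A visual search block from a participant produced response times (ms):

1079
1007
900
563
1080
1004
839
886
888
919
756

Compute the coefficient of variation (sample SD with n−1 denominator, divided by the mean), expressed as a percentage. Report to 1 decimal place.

n = 11, Σ = 9921, M = 901.9091
Σ(x−M)² = 225392.909; s = √(225392.909/10) = 150.1309
CV = 150.1309 / 901.9091 = 0.16646 = 16.646%

16.6%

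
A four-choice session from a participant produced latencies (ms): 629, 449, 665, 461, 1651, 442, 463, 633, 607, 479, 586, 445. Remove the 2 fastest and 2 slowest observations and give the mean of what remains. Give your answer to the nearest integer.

538 ms

Sorted: 442, 445, 449, 461, 463, 479, 586, 607, 629, 633, 665, 1651
Drop lowest 2 (442, 445) and highest 2 (665, 1651)
Remaining (n=8): Σ = 4307, mean = 4307/8 = 538.375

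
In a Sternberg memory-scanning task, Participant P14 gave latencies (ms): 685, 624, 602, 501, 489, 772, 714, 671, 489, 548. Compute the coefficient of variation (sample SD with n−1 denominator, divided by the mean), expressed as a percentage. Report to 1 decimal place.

16.6%

n = 10, Σ = 6095, M = 609.5000
Σ(x−M)² = 91670.500; s = √(91670.500/9) = 100.9238
CV = 100.9238 / 609.5000 = 0.16558 = 16.558%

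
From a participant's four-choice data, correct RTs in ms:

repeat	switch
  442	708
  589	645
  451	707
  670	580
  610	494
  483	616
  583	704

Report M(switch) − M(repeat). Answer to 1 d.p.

89.4 ms

M(repeat) = 3828/7 = 546.857
M(switch) = 4454/7 = 636.286
Difference = 636.286 − 546.857 = 89.429 ms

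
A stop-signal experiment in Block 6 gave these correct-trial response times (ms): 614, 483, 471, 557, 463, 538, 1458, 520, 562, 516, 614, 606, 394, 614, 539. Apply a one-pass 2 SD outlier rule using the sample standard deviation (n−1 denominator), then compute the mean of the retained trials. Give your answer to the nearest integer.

535 ms

n = 15, ΣRT = 8949, M = 596.600
Σ(x−M)² = 852463.60; s = √(852463.60/14) = 246.760
Cutoffs: 596.600 ± 2·246.760 → [103.1, 1090.1]
Outside: 1458 → excluded.
Retained (n=14): Σ = 7491, mean = 7491/14 = 535.071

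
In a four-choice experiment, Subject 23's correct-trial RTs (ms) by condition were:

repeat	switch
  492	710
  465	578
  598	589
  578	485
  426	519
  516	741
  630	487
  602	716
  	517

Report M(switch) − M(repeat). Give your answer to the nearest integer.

55 ms

M(repeat) = 4307/8 = 538.375
M(switch) = 5342/9 = 593.556
Difference = 593.556 − 538.375 = 55.181 ms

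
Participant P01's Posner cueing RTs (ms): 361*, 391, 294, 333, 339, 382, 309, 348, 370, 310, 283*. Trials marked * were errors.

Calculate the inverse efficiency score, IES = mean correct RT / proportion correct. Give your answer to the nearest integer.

Correct trials (n=9): 391, 294, 333, 339, 382, 309, 348, 370, 310
Mean correct RT = 3076/9 = 341.7778 ms
Proportion correct = 9/11
IES = 341.7778 / (9/11) = 417.728 ms

418 ms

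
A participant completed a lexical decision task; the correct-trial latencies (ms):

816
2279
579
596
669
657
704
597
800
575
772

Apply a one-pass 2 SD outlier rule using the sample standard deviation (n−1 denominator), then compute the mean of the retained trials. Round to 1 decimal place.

n = 11, ΣRT = 9044, M = 822.182
Σ(x−M)² = 2412185.64; s = √(2412185.64/10) = 491.140
Cutoffs: 822.182 ± 2·491.140 → [-160.1, 1804.5]
Outside: 2279 → excluded.
Retained (n=10): Σ = 6765, mean = 6765/10 = 676.500

676.5 ms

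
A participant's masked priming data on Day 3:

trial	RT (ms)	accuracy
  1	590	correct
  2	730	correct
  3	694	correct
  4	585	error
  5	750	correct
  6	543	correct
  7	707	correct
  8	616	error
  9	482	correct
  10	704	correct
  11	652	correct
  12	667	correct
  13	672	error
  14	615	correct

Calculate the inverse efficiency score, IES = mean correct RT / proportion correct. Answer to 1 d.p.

825.4 ms

Correct trials (n=11): 590, 730, 694, 750, 543, 707, 482, 704, 652, 667, 615
Mean correct RT = 7134/11 = 648.5455 ms
Proportion correct = 11/14
IES = 648.5455 / (11/14) = 825.421 ms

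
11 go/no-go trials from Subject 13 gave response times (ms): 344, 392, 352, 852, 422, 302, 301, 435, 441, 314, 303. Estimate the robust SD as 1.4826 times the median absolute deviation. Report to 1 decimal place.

Sorted: 301, 302, 303, 314, 344, 352, 392, 422, 435, 441, 852 → median = 352
|x − 352| sorted: 0, 8, 38, 40, 49, 50, 51, 70, 83, 89, 500 → MAD = 50
Robust SD ≈ 1.4826 × 50 = 74.130

74.1 ms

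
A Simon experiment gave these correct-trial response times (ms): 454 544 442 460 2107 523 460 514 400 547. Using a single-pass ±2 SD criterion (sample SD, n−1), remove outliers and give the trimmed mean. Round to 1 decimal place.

482.7 ms

n = 10, ΣRT = 6451, M = 645.100
Σ(x−M)² = 2395458.90; s = √(2395458.90/9) = 515.909
Cutoffs: 645.100 ± 2·515.909 → [-386.7, 1676.9]
Outside: 2107 → excluded.
Retained (n=9): Σ = 4344, mean = 4344/9 = 482.667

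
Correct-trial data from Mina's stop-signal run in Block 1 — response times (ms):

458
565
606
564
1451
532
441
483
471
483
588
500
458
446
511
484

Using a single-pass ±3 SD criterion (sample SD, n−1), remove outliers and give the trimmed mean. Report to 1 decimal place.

506.0 ms

n = 16, ΣRT = 9041, M = 565.062
Σ(x−M)² = 876716.94; s = √(876716.94/15) = 241.760
Cutoffs: 565.062 ± 3·241.760 → [-160.2, 1290.3]
Outside: 1451 → excluded.
Retained (n=15): Σ = 7590, mean = 7590/15 = 506.000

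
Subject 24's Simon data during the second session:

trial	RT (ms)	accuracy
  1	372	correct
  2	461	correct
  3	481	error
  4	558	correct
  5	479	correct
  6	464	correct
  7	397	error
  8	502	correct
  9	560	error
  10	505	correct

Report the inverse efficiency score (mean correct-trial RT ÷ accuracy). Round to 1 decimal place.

Correct trials (n=7): 372, 461, 558, 479, 464, 502, 505
Mean correct RT = 3341/7 = 477.2857 ms
Proportion correct = 7/10
IES = 477.2857 / (7/10) = 681.837 ms

681.8 ms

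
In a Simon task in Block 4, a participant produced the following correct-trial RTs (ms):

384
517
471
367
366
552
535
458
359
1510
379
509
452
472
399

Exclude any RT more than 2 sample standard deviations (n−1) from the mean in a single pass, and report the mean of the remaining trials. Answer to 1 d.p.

444.3 ms

n = 15, ΣRT = 7730, M = 515.333
Σ(x−M)² = 1120389.33; s = √(1120389.33/14) = 282.892
Cutoffs: 515.333 ± 2·282.892 → [-50.5, 1081.1]
Outside: 1510 → excluded.
Retained (n=14): Σ = 6220, mean = 6220/14 = 444.286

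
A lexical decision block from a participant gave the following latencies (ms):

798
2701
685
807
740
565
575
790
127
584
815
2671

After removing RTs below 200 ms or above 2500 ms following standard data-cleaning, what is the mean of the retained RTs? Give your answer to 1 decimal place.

Excluded: 127, 2671, 2701
Retained (n=9): Σ = 6359
Mean = 6359/9 = 706.5556

706.6 ms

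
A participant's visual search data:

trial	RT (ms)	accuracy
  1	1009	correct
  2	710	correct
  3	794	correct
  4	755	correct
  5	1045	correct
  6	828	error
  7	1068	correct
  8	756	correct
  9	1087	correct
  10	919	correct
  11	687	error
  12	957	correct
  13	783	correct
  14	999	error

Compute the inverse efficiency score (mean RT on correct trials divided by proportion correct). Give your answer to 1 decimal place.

Correct trials (n=11): 1009, 710, 794, 755, 1045, 1068, 756, 1087, 919, 957, 783
Mean correct RT = 9883/11 = 898.4545 ms
Proportion correct = 11/14
IES = 898.4545 / (11/14) = 1143.488 ms

1143.5 ms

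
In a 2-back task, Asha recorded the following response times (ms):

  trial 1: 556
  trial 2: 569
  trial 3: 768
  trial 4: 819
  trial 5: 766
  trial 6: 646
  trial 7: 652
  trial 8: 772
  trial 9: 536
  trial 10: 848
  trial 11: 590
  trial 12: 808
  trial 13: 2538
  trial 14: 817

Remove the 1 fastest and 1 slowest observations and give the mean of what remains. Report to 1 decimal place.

Sorted: 536, 556, 569, 590, 646, 652, 766, 768, 772, 808, 817, 819, 848, 2538
Drop lowest 1 (536) and highest 1 (2538)
Remaining (n=12): Σ = 8611, mean = 8611/12 = 717.583

717.6 ms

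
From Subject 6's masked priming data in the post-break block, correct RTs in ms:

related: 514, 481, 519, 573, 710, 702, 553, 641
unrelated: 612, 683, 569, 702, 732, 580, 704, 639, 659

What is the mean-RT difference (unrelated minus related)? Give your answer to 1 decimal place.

66.7 ms

M(related) = 4693/8 = 586.625
M(unrelated) = 5880/9 = 653.333
Difference = 653.333 − 586.625 = 66.708 ms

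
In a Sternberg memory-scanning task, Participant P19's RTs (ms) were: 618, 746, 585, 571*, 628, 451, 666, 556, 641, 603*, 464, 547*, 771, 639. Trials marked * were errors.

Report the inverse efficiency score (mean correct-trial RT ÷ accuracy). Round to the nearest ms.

783 ms

Correct trials (n=11): 618, 746, 585, 628, 451, 666, 556, 641, 464, 771, 639
Mean correct RT = 6765/11 = 615.0000 ms
Proportion correct = 11/14
IES = 615.0000 / (11/14) = 782.727 ms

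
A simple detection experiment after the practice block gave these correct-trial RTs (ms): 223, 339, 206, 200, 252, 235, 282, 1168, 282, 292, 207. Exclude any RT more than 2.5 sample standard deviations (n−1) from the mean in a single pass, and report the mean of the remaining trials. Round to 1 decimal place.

251.8 ms

n = 11, ΣRT = 3686, M = 335.091
Σ(x−M)² = 782054.91; s = √(782054.91/10) = 279.652
Cutoffs: 335.091 ± 2.5·279.652 → [-364.0, 1034.2]
Outside: 1168 → excluded.
Retained (n=10): Σ = 2518, mean = 2518/10 = 251.800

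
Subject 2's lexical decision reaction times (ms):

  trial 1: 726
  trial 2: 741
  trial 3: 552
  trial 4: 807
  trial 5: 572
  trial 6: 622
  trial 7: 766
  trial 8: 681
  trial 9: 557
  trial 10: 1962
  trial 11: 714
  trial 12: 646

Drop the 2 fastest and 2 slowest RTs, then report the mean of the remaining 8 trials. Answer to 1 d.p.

Sorted: 552, 557, 572, 622, 646, 681, 714, 726, 741, 766, 807, 1962
Drop lowest 2 (552, 557) and highest 2 (807, 1962)
Remaining (n=8): Σ = 5468, mean = 5468/8 = 683.500

683.5 ms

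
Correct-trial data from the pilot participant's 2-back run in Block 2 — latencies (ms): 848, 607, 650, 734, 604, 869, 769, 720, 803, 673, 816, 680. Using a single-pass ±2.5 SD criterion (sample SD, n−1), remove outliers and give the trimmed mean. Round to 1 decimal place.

n = 12, ΣRT = 8773, M = 731.083
Σ(x−M)² = 90746.92; s = √(90746.92/11) = 90.828
Cutoffs: 731.083 ± 2.5·90.828 → [504.0, 958.2]
No RTs fall outside the cutoffs; all 12 retained. Mean = 8773/12 = 731.083

731.1 ms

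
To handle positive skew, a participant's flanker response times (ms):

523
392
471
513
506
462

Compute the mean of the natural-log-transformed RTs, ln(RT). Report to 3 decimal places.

6.165

ln(RT): 6.2596, 5.9713, 6.1549, 6.2403, 6.2265, 6.1356
Σ ln(RT) = 36.9881
Mean = 36.9881/6 = 6.16468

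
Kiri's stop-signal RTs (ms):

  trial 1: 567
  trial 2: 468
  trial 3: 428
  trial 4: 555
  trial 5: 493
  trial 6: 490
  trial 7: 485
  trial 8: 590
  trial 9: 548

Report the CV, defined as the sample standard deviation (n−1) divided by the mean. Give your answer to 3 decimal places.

0.104

n = 9, Σ = 4624, M = 513.7778
Σ(x−M)² = 22791.556; s = √(22791.556/8) = 53.3755
CV = 53.3755 / 513.7778 = 0.10389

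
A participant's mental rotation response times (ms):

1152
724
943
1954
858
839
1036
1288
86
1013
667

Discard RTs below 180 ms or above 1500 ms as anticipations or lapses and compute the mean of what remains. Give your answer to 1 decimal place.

946.7 ms

Excluded: 86, 1954
Retained (n=9): Σ = 8520
Mean = 8520/9 = 946.6667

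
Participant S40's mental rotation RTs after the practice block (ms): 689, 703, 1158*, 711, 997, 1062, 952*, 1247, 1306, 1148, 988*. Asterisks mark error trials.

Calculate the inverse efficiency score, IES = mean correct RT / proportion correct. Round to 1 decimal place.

Correct trials (n=8): 689, 703, 711, 997, 1062, 1247, 1306, 1148
Mean correct RT = 7863/8 = 982.8750 ms
Proportion correct = 8/11
IES = 982.8750 / (8/11) = 1351.453 ms

1351.5 ms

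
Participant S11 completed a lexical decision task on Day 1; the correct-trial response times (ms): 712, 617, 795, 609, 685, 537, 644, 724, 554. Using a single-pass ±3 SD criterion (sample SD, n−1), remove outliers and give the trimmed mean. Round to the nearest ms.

n = 9, ΣRT = 5877, M = 653.000
Σ(x−M)² = 56280.00; s = √(56280.00/8) = 83.875
Cutoffs: 653.000 ± 3·83.875 → [401.4, 904.6]
No RTs fall outside the cutoffs; all 9 retained. Mean = 5877/9 = 653.000

653 ms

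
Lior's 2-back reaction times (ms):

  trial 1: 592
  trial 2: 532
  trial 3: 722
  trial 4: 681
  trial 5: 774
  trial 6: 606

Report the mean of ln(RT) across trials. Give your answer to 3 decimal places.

ln(RT): 6.3835, 6.2766, 6.5820, 6.5236, 6.6516, 6.4069
Σ ln(RT) = 38.8242
Mean = 38.8242/6 = 6.47070

6.471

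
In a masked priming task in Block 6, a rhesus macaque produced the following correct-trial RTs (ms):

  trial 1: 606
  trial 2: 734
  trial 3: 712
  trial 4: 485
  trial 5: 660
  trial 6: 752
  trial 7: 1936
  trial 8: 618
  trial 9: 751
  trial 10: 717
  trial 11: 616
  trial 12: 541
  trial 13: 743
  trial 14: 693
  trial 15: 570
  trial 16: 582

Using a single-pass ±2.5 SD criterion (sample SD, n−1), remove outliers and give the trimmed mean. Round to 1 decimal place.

652.0 ms

n = 16, ΣRT = 11716, M = 732.250
Σ(x−M)² = 1646393.00; s = √(1646393.00/15) = 331.300
Cutoffs: 732.250 ± 2.5·331.300 → [-96.0, 1560.5]
Outside: 1936 → excluded.
Retained (n=15): Σ = 9780, mean = 9780/15 = 652.000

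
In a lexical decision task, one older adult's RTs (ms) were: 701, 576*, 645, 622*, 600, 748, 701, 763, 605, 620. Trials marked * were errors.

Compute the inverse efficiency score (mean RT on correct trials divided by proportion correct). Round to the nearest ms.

841 ms

Correct trials (n=8): 701, 645, 600, 748, 701, 763, 605, 620
Mean correct RT = 5383/8 = 672.8750 ms
Proportion correct = 8/10
IES = 672.8750 / (8/10) = 841.094 ms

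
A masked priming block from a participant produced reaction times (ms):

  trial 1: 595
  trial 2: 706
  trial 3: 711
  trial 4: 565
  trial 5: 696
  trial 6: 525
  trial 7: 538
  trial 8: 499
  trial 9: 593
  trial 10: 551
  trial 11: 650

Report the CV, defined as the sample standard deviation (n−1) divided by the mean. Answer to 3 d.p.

n = 11, Σ = 6629, M = 602.6364
Σ(x−M)² = 58566.545; s = √(58566.545/10) = 76.5288
CV = 76.5288 / 602.6364 = 0.12699

0.127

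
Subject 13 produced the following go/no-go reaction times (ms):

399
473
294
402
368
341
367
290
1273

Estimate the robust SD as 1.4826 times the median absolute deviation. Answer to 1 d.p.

50.4 ms

Sorted: 290, 294, 341, 367, 368, 399, 402, 473, 1273 → median = 368
|x − 368| sorted: 0, 1, 27, 31, 34, 74, 78, 105, 905 → MAD = 34
Robust SD ≈ 1.4826 × 34 = 50.408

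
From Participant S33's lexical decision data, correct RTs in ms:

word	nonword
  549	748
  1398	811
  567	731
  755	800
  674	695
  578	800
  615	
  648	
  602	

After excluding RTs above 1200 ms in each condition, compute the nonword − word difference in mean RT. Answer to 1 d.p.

word: exclude 1398
M(word) = 4988/8 = 623.500
M(nonword) = 4585/6 = 764.167
Difference = 764.167 − 623.500 = 140.667 ms

140.7 ms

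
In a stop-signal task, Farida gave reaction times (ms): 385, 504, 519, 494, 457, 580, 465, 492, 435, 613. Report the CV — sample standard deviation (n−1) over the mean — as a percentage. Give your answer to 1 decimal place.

n = 10, Σ = 4944, M = 494.4000
Σ(x−M)² = 39856.400; s = √(39856.400/9) = 66.5469
CV = 66.5469 / 494.4000 = 0.13460 = 13.460%

13.5%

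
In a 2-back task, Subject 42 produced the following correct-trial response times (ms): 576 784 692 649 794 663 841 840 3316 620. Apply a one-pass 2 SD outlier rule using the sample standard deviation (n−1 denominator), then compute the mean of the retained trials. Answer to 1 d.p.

n = 10, ΣRT = 9775, M = 977.500
Σ(x−M)² = 6154576.50; s = √(6154576.50/9) = 826.947
Cutoffs: 977.500 ± 2·826.947 → [-676.4, 2631.4]
Outside: 3316 → excluded.
Retained (n=9): Σ = 6459, mean = 6459/9 = 717.667

717.7 ms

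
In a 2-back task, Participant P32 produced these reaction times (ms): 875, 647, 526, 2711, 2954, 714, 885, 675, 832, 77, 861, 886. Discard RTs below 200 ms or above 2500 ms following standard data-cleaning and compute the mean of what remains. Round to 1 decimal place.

766.8 ms

Excluded: 77, 2711, 2954
Retained (n=9): Σ = 6901
Mean = 6901/9 = 766.7778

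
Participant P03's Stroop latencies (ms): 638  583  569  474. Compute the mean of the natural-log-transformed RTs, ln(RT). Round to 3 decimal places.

6.333

ln(RT): 6.4583, 6.3682, 6.3439, 6.1612
Σ ln(RT) = 25.3316
Mean = 25.3316/4 = 6.33290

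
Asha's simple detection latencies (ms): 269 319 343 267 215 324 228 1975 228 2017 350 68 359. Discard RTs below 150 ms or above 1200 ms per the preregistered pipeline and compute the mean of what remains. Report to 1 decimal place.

290.2 ms

Excluded: 68, 1975, 2017
Retained (n=10): Σ = 2902
Mean = 2902/10 = 290.2000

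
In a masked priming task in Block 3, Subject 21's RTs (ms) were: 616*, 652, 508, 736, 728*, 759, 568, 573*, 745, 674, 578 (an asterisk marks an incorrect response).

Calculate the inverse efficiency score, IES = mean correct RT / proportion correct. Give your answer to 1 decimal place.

Correct trials (n=8): 652, 508, 736, 759, 568, 745, 674, 578
Mean correct RT = 5220/8 = 652.5000 ms
Proportion correct = 8/11
IES = 652.5000 / (8/11) = 897.188 ms

897.2 ms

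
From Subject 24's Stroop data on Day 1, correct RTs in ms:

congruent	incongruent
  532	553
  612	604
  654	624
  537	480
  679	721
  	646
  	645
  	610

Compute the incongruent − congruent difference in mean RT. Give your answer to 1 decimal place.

M(congruent) = 3014/5 = 602.800
M(incongruent) = 4883/8 = 610.375
Difference = 610.375 − 602.800 = 7.575 ms

7.6 ms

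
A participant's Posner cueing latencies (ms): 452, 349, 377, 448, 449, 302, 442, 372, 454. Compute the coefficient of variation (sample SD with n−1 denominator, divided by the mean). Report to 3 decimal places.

n = 9, Σ = 3645, M = 405.0000
Σ(x−M)² = 25382.000; s = √(25382.000/8) = 56.3272
CV = 56.3272 / 405.0000 = 0.13908

0.139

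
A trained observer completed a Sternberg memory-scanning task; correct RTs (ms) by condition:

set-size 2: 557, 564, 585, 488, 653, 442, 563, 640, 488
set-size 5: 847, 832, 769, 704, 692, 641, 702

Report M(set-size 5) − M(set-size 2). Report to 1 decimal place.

M(set-size 2) = 4980/9 = 553.333
M(set-size 5) = 5187/7 = 741.000
Difference = 741.000 − 553.333 = 187.667 ms

187.7 ms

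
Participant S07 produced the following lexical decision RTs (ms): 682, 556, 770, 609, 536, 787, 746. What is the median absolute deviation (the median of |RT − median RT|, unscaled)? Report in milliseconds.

Sorted: 536, 556, 609, 682, 746, 770, 787 → median = 682
|x − 682|: 0, 126, 88, 73, 146, 105, 64
Sorted deviations: 0, 64, 73, 88, 105, 126, 146 → MAD = 88

88 ms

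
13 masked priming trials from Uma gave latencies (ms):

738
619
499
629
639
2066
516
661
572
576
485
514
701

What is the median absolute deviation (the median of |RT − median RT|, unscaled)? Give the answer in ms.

Sorted: 485, 499, 514, 516, 572, 576, 619, 629, 639, 661, 701, 738, 2066 → median = 619
|x − 619|: 119, 0, 120, 10, 20, 1447, 103, 42, 47, 43, 134, 105, 82
Sorted deviations: 0, 10, 20, 42, 43, 47, 82, 103, 105, 119, 120, 134, 1447 → MAD = 82

82 ms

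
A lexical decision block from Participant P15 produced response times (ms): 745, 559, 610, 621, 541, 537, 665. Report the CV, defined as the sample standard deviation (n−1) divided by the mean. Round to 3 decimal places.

0.123

n = 7, Σ = 4278, M = 611.1429
Σ(x−M)² = 34052.857; s = √(34052.857/6) = 75.3358
CV = 75.3358 / 611.1429 = 0.12327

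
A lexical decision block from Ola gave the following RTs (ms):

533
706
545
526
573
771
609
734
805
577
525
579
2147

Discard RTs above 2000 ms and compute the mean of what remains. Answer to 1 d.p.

Excluded: 2147
Retained (n=12): Σ = 7483
Mean = 7483/12 = 623.5833

623.6 ms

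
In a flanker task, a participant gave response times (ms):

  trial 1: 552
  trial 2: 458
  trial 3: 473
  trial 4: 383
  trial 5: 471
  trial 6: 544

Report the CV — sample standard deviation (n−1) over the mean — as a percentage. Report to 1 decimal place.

n = 6, Σ = 2881, M = 480.1667
Σ(x−M)² = 19302.833; s = √(19302.833/5) = 62.1335
CV = 62.1335 / 480.1667 = 0.12940 = 12.940%

12.9%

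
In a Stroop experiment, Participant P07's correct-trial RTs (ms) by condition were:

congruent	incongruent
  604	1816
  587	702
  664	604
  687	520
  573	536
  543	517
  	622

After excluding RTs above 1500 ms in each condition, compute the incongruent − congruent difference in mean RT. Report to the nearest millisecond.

incongruent: exclude 1816
M(congruent) = 3658/6 = 609.667
M(incongruent) = 3501/6 = 583.500
Difference = 583.500 − 609.667 = -26.167 ms

-26 ms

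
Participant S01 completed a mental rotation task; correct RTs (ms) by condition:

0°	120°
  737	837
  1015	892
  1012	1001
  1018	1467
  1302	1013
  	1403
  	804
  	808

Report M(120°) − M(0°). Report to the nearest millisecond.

11 ms

M(0°) = 5084/5 = 1016.800
M(120°) = 8225/8 = 1028.125
Difference = 1028.125 − 1016.800 = 11.325 ms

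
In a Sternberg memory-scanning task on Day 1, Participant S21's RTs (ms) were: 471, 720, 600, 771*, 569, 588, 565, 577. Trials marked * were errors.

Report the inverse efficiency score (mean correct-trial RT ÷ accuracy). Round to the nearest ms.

Correct trials (n=7): 471, 720, 600, 569, 588, 565, 577
Mean correct RT = 4090/7 = 584.2857 ms
Proportion correct = 7/8
IES = 584.2857 / (7/8) = 667.755 ms

668 ms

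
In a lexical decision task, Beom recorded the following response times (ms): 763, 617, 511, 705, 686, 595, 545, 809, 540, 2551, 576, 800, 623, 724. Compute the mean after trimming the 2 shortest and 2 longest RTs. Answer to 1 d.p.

Sorted: 511, 540, 545, 576, 595, 617, 623, 686, 705, 724, 763, 800, 809, 2551
Drop lowest 2 (511, 540) and highest 2 (809, 2551)
Remaining (n=10): Σ = 6634, mean = 6634/10 = 663.400

663.4 ms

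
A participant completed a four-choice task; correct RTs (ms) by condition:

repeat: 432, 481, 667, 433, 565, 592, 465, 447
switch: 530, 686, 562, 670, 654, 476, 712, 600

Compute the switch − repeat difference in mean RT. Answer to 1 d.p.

M(repeat) = 4082/8 = 510.250
M(switch) = 4890/8 = 611.250
Difference = 611.250 − 510.250 = 101.000 ms

101.0 ms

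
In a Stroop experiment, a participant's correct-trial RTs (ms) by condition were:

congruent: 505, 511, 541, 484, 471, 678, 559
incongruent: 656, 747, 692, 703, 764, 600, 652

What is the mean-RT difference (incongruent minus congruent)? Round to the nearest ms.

152 ms

M(congruent) = 3749/7 = 535.571
M(incongruent) = 4814/7 = 687.714
Difference = 687.714 − 535.571 = 152.143 ms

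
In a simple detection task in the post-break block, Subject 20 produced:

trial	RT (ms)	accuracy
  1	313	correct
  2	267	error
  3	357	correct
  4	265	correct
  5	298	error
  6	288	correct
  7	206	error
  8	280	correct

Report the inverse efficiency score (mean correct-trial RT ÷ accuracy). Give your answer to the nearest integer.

Correct trials (n=5): 313, 357, 265, 288, 280
Mean correct RT = 1503/5 = 300.6000 ms
Proportion correct = 5/8
IES = 300.6000 / (5/8) = 480.960 ms

481 ms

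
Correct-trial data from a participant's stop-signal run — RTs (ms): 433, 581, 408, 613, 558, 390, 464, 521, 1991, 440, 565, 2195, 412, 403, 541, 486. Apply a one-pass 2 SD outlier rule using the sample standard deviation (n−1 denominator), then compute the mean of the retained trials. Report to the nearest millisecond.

487 ms

n = 16, ΣRT = 11001, M = 687.562
Σ(x−M)² = 4609569.94; s = √(4609569.94/15) = 554.351
Cutoffs: 687.562 ± 2·554.351 → [-421.1, 1796.3]
Outside: 1991, 2195 → excluded.
Retained (n=14): Σ = 6815, mean = 6815/14 = 486.786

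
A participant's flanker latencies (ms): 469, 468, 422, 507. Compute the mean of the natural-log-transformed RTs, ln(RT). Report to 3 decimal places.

6.143

ln(RT): 6.1506, 6.1485, 6.0450, 6.2285
Σ ln(RT) = 24.5726
Mean = 24.5726/4 = 6.14315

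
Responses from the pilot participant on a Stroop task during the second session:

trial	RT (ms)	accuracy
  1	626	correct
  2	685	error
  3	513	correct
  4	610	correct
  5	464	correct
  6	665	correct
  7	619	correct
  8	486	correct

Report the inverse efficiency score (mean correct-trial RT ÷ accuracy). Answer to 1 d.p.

Correct trials (n=7): 626, 513, 610, 464, 665, 619, 486
Mean correct RT = 3983/7 = 569.0000 ms
Proportion correct = 7/8
IES = 569.0000 / (7/8) = 650.286 ms

650.3 ms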